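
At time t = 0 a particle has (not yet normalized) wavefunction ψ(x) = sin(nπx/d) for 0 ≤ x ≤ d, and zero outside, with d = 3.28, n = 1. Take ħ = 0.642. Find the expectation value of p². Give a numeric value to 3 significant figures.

p² ψ = −ħ² d²ψ/dx²; ⟨p²⟩ = −ħ² ∫ ψ*·ψ'' dx / ∫|ψ|² dx.
d/dx sin(nπx/d) = (nπ/d)·cos(nπx/d) and d²/dx² sin(nπx/d) = −(nπ/d)²·sin(nπx/d); on 0 ≤ x ≤ d, ∫sin²(nπx/d) dx = d/2 and ∫sin(nπx/d)·cos(nπx/d) dx = 0.
State is unnormalized: ∫|ψ|² dx = 1.6400, and ∫ψ*·(−ħ² ψ'') dx = 0.62011, so ⟨p²⟩ = 0.62011 / 1.6400.
⟨p²⟩ = 0.37811.

0.378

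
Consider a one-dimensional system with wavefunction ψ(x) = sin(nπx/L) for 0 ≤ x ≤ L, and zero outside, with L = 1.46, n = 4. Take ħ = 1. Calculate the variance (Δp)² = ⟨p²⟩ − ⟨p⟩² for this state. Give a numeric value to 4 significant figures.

74.08

Compute ⟨p⟩ and ⟨p²⟩ separately; (Δp)² = ⟨p²⟩ − ⟨p⟩².
d/dx sin(nπx/L) = (nπ/L)·cos(nπx/L) and d²/dx² sin(nπx/L) = −(nπ/L)²·sin(nπx/L); on 0 ≤ x ≤ L, ∫sin²(nπx/L) dx = L/2 and ∫sin(nπx/L)·cos(nπx/L) dx = 0.
Normalization: ∫|ψ|² dx = 0.73000.
⟨p⟩ = 0.0000 and ⟨p²⟩ = 74.082.
(Δp)² = 74.082 − (0.0000)² = 74.082.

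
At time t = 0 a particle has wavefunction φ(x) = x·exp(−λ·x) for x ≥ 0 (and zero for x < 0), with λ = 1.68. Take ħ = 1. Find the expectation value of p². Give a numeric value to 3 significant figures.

2.82

p² φ = −ħ² d²φ/dx²; ⟨p²⟩ = −ħ² ∫ φ*·φ'' dx / ∫|φ|² dx.
Differentiate x·exp(−λ·x) with the product rule; every integrand then reduces to terms xʲ·e^(−2λx) on [0, ∞), with ∫₀^∞ xʲ·e^(−2λx) dx = j!/(2λ)^(j+1).
State is unnormalized: ∫|φ|² dx = 0.052724, and ∫φ*·(−ħ² φ'') dx = 0.14881, so ⟨p²⟩ = 0.14881 / 0.052724.
⟨p²⟩ = 2.8224.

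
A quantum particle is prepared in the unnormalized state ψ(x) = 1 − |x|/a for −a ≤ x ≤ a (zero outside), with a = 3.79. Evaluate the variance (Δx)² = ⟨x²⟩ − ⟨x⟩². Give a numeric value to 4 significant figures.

Compute ⟨x⟩ and ⟨x²⟩ separately, then (Δx)² = ⟨x²⟩ − ⟨x⟩².
ψ is even, so ∫ over [−a, a] = 2∫₀ᵃ with ψ = 1 − x/a there: ∫₀ᵃ (1 − x/a)² dx = a/3, ∫₀ᵃ x²(1 − x/a)² dx = a³/30, ∫₀ᵃ x⁴(1 − x/a)² dx = a⁵/105.
Normalization: ∫|ψ|² dx = 2.5267.
⟨x⟩ = 0.0000 and ⟨x²⟩ = 1.4364.
(Δx)² = 1.4364 − (0.0000)² = 1.4364.

1.436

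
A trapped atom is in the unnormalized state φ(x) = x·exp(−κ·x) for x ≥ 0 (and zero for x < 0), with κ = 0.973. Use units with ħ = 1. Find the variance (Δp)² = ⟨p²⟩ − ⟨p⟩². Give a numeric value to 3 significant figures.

0.947

Compute ⟨p⟩ and ⟨p²⟩ separately; (Δp)² = ⟨p²⟩ − ⟨p⟩².
Differentiate x·exp(−κ·x) with the product rule; every integrand then reduces to terms xʲ·e^(−2κx) on [0, ∞), with ∫₀^∞ xʲ·e^(−2κx) dx = j!/(2κ)^(j+1).
Normalization: ∫|φ|² dx = 0.27139.
⟨p⟩ = 0.0000 and ⟨p²⟩ = 0.94673.
(Δp)² = 0.94673 − (0.0000)² = 0.94673.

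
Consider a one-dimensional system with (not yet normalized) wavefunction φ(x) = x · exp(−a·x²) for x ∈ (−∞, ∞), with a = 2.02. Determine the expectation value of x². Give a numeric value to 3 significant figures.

0.371

⟨x²⟩ = ∫ x²·|φ|² dx / ∫|φ|² dx (integrals over the domain).
Expand each integrand as polynomial × e^(−2ax²) and use ∫x^(2j)·e^(−2ax²) dx = (2j−1)!!/(4a)^j · √(π/(2a)), odd powers → 0; here √(π/(2a)) = 0.88183.
State is unnormalized: ∫|φ|² dx = 0.10914, and ∫φ*·x²·φ dx = 0.040521, so ⟨x²⟩ = 0.040521 / 0.10914.
⟨x²⟩ = 0.37129.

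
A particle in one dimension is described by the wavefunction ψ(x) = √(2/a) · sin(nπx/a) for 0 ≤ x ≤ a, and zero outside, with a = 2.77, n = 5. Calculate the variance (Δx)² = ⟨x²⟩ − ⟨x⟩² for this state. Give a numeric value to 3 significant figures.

Compute ⟨x⟩ and ⟨x²⟩ separately, then (Δx)² = ⟨x²⟩ − ⟨x⟩².
With sin²θ = (1 − cos2θ)/2 on 0 ≤ x ≤ a: ∫sin²(nπx/a) dx = a/2, ∫x·sin²(nπx/a) dx = a²/4, ∫x²·sin²(nπx/a) dx = a³·(1/6 − 1/(4n²π²)); higher powers xᵏ the same way, integrating xᵏ·cos(2nπx/a) by parts.
⟨x⟩ = 1.3850 and ⟨x²⟩ = 2.5421.
(Δx)² = 2.5421 − (1.3850)² = 0.62386.

0.624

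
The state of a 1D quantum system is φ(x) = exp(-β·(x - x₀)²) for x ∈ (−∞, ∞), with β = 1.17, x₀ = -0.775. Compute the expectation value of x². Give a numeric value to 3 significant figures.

⟨x²⟩ = ∫ x²·|φ|² dx / ∫|φ|² dx (integrals over the domain).
Gaussian moments (u = x − x₀): ∫u^(2j)·e^(−2βu²) du = (2j−1)!!/(4β)^j · √(π/(2β)), odd powers integrate to 0; here √(π/(2β)) = 1.1587.
State is unnormalized: ∫|φ|² dx = 1.1587, and ∫φ*·x²·φ dx = 0.94352, so ⟨x²⟩ = 0.94352 / 1.1587.
⟨x²⟩ = 0.81430.

0.814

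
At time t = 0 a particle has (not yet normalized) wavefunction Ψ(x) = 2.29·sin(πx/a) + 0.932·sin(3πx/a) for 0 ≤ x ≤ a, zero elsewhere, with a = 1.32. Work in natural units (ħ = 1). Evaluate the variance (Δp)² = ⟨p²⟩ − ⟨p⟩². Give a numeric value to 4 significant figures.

Compute ⟨p⟩ and ⟨p²⟩ separately; (Δp)² = ⟨p²⟩ − ⟨p⟩².
d²/dx² sin(jπx/a) = −(jπ/a)²·sin(jπx/a); on 0 ≤ x ≤ a, ∫sin²(jπx/a) dx = a/2 and ∫sin(jπx/a)·sin(lπx/a) dx = 0 for j ≠ l, so only diagonal terms survive in ∫|Ψ|² and ∫Ψ·Ψ″; ∫Ψ·Ψ′ dx = [Ψ²/2] between the walls = 0.
Normalization: ∫|Ψ|² dx = 4.0344.
⟨p⟩ = 0.0000 and ⟨p²⟩ = 12.104.
(Δp)² = 12.104 − (0.0000)² = 12.104.

12.10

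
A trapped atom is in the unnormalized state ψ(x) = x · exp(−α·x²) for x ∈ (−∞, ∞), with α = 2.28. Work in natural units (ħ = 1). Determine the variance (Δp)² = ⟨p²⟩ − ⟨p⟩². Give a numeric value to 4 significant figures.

Compute ⟨p⟩ and ⟨p²⟩ separately; (Δp)² = ⟨p²⟩ − ⟨p⟩².
Expand each integrand as polynomial × e^(−2αx²) and use ∫x^(2j)·e^(−2αx²) dx = (2j−1)!!/(4α)^j · √(π/(2α)), odd powers → 0; here √(π/(2α)) = 0.83003. Differentiate with the product rule, d/dx e^(−αx²) = −2αx·e^(−αx²).
Normalization: ∫|ψ|² dx = 0.091012.
⟨p⟩ = 0.0000 and ⟨p²⟩ = 6.8400.
(Δp)² = 6.8400 − (0.0000)² = 6.8400.

6.840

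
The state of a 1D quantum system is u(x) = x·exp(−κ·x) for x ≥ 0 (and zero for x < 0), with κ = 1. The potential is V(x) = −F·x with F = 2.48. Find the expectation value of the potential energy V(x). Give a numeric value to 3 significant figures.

⟨V⟩ = ∫ V(x)·|u|² dx / ∫|u|² dx.
Every integrand reduces to terms xʲ·e^(−2κx) on [0, ∞); use ∫₀^∞ xʲ·e^(−2κx) dx = j!/(2κ)^(j+1).
State is unnormalized: ∫|u|² dx = 0.25000, and ∫u*·V(x)·u dx = -0.93000, so ⟨V⟩ = -0.93000 / 0.25000.
⟨V⟩ = -3.7200.

-3.72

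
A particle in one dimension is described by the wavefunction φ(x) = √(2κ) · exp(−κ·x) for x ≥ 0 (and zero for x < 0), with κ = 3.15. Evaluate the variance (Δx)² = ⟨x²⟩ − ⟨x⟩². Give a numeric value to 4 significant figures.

0.02520

Compute ⟨x⟩ and ⟨x²⟩ separately, then (Δx)² = ⟨x²⟩ − ⟨x⟩².
Every integrand reduces to terms xʲ·e^(−2κx) on [0, ∞); use ∫₀^∞ xʲ·e^(−2κx) dx = j!/(2κ)^(j+1).
⟨x⟩ = 0.15873 and ⟨x²⟩ = 0.050391.
(Δx)² = 0.050391 − (0.15873)² = 0.025195.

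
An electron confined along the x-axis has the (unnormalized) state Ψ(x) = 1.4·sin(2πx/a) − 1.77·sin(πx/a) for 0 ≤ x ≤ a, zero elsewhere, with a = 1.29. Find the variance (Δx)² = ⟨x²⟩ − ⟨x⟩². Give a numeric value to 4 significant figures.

Compute ⟨x⟩ and ⟨x²⟩ separately, then (Δx)² = ⟨x²⟩ − ⟨x⟩².
On 0 ≤ x ≤ a (j ≠ l): ∫sin²(jπx/a) dx = a/2, ∫sin(jπx/a)·sin(lπx/a) dx = 0; diagonal moments ∫x·sin²(jπx/a) dx = a²/4, ∫x²·sin²(jπx/a) dx = a³·(1/6 − 1/(4j²π²)); cross terms ∫x·sin(jπx/a)·sin(lπx/a) dx = 0 for j + l even and −4jla²/(π²(j² − l²)²) for j + l odd, ∫x²·sin(jπx/a)·sin(lπx/a) dx = (−1)^(j+l)·4jla³/(π²(j² − l²)²); higher powers the same way via product-to-sum and parts.
Normalization: ∫|Ψ|² dx = 3.2849.
⟨x⟩ = 0.87112 and ⟨x²⟩ = 0.78642.
(Δx)² = 0.78642 − (0.87112)² = 0.027575.

0.02758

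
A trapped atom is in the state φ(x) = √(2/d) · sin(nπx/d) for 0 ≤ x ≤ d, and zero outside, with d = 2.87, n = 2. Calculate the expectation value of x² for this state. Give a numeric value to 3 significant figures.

2.64

⟨x²⟩ = ∫ x²·|φ|² dx (integrals over the domain).
With sin²θ = (1 − cos2θ)/2 on 0 ≤ x ≤ d: ∫sin²(nπx/d) dx = d/2, ∫x·sin²(nπx/d) dx = d²/4, ∫x²·sin²(nπx/d) dx = d³·(1/6 − 1/(4n²π²)); higher powers xᵏ the same way, integrating xᵏ·cos(2nπx/d) by parts.
⟨x²⟩ = 2.6413.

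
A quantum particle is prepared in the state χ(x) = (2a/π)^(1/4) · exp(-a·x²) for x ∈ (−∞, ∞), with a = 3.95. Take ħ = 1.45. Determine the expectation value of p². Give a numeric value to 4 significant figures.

8.305

p² χ = −ħ² d²χ/dx²; ⟨p²⟩ = −ħ² ∫ χ*·χ'' dx.
Gaussian moments: ∫x^(2j)·e^(−2ax²) dx = (2j−1)!!/(4a)^j · √(π/(2a)), odd powers integrate to 0; here √(π/(2a)) = 0.63061. Derivatives: d/dx e^(−ax²) = −2ax·e^(−ax²), d²/dx² e^(−ax²) = (4a²x² − 2a)·e^(−ax²).
⟨p²⟩ = 8.3049.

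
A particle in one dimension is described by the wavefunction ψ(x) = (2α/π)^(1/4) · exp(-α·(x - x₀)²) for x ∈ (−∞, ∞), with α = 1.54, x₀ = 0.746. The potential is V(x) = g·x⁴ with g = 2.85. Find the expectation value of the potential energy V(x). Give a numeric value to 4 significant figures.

2.653

⟨V⟩ = ∫ V(x)·|ψ|² dx.
Gaussian moments (u = x − x₀): ∫u^(2j)·e^(−2αu²) du = (2j−1)!!/(4α)^j · √(π/(2α)), odd powers integrate to 0; here √(π/(2α)) = 1.0099.
⟨V⟩ = 2.6529.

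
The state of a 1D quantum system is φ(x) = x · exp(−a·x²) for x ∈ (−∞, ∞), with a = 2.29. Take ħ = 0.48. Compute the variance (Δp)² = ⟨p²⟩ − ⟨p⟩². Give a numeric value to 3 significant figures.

1.58

Compute ⟨p⟩ and ⟨p²⟩ separately; (Δp)² = ⟨p²⟩ − ⟨p⟩².
Expand each integrand as polynomial × e^(−2ax²) and use ∫x^(2j)·e^(−2ax²) dx = (2j−1)!!/(4a)^j · √(π/(2a)), odd powers → 0; here √(π/(2a)) = 0.82821. Differentiate with the product rule, d/dx e^(−ax²) = −2ax·e^(−ax²).
Normalization: ∫|φ|² dx = 0.090416.
⟨p⟩ = 0.0000 and ⟨p²⟩ = 1.5828.
(Δp)² = 1.5828 − (0.0000)² = 1.5828.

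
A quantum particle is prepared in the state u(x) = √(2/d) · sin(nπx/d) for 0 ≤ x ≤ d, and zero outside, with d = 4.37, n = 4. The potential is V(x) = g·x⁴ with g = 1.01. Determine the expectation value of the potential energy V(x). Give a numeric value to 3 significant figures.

71.4

⟨V⟩ = ∫ V(x)·|u|² dx.
With sin²θ = (1 − cos2θ)/2 on 0 ≤ x ≤ d: ∫sin²(nπx/d) dx = d/2, ∫x·sin²(nπx/d) dx = d²/4, ∫x²·sin²(nπx/d) dx = d³·(1/6 − 1/(4n²π²)); higher powers xᵏ the same way, integrating xᵏ·cos(2nπx/d) by parts.
⟨V⟩ = 71.357.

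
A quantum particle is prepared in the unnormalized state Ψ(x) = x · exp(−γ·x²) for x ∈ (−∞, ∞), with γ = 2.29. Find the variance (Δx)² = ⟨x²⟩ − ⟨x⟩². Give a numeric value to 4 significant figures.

0.3275

Compute ⟨x⟩ and ⟨x²⟩ separately, then (Δx)² = ⟨x²⟩ − ⟨x⟩².
Expand each integrand as polynomial × e^(−2γx²) and use ∫x^(2j)·e^(−2γx²) dx = (2j−1)!!/(4γ)^j · √(π/(2γ)), odd powers → 0; here √(π/(2γ)) = 0.82821.
Normalization: ∫|Ψ|² dx = 0.090416.
⟨x⟩ = 0.0000 and ⟨x²⟩ = 0.32751.
(Δx)² = 0.32751 − (0.0000)² = 0.32751.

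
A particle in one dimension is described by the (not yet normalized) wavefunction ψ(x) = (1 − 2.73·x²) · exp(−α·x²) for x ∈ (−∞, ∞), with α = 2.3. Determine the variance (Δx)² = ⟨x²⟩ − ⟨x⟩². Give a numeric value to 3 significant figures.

Compute ⟨x⟩ and ⟨x²⟩ separately, then (Δx)² = ⟨x²⟩ − ⟨x⟩².
Expand each integrand as polynomial × e^(−2αx²) and use ∫x^(2j)·e^(−2αx²) dx = (2j−1)!!/(4α)^j · √(π/(2α)), odd powers → 0; here √(π/(2α)) = 0.82641.
Normalization: ∫|ψ|² dx = 0.55426.
⟨x⟩ = 0.0000 and ⟨x²⟩ = 0.087577.
(Δx)² = 0.087577 − (0.0000)² = 0.087577.

0.0876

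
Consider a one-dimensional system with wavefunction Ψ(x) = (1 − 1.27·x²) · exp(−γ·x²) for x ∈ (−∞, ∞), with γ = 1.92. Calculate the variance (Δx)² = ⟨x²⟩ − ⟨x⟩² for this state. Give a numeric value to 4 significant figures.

Compute ⟨x⟩ and ⟨x²⟩ separately, then (Δx)² = ⟨x²⟩ − ⟨x⟩².
Expand each integrand as polynomial × e^(−2γx²) and use ∫x^(2j)·e^(−2γx²) dx = (2j−1)!!/(4γ)^j · √(π/(2γ)), odd powers → 0; here √(π/(2γ)) = 0.90450.
Normalization: ∫|Ψ|² dx = 0.67956.
⟨x⟩ = 0.0000 and ⟨x²⟩ = 0.072442.
(Δx)² = 0.072442 − (0.0000)² = 0.072442.

0.07244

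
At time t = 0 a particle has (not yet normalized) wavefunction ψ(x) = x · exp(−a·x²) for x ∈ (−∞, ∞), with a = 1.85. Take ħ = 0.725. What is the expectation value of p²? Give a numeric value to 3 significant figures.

2.92

p² ψ = −ħ² d²ψ/dx²; ⟨p²⟩ = −ħ² ∫ ψ*·ψ'' dx / ∫|ψ|² dx.
Expand each integrand as polynomial × e^(−2ax²) and use ∫x^(2j)·e^(−2ax²) dx = (2j−1)!!/(4a)^j · √(π/(2a)), odd powers → 0; here √(π/(2a)) = 0.92145. Differentiate with the product rule, d/dx e^(−ax²) = −2ax·e^(−ax²).
State is unnormalized: ∫|ψ|² dx = 0.12452, and ∫ψ*·(−ħ² ψ'') dx = 0.36325, so ⟨p²⟩ = 0.36325 / 0.12452.
⟨p²⟩ = 2.9172.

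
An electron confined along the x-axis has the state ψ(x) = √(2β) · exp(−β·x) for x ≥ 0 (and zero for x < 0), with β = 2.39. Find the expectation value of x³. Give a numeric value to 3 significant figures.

0.0549

⟨x³⟩ = ∫ x³·|ψ|² dx (integrals over the domain).
Every integrand reduces to terms xʲ·e^(−2βx) on [0, ∞); use ∫₀^∞ xʲ·e^(−2βx) dx = j!/(2β)^(j+1).
⟨x³⟩ = 0.054937.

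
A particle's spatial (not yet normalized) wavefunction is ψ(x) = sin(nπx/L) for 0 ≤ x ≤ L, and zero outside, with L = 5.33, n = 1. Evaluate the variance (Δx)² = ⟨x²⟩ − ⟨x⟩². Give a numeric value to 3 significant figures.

Compute ⟨x⟩ and ⟨x²⟩ separately, then (Δx)² = ⟨x²⟩ − ⟨x⟩².
With sin²θ = (1 − cos2θ)/2 on 0 ≤ x ≤ L: ∫sin²(nπx/L) dx = L/2, ∫x·sin²(nπx/L) dx = L²/4, ∫x²·sin²(nπx/L) dx = L³·(1/6 − 1/(4n²π²)); higher powers xᵏ the same way, integrating xᵏ·cos(2nπx/L) by parts.
Normalization: ∫|ψ|² dx = 2.6650.
⟨x⟩ = 2.6650 and ⟨x²⟩ = 8.0304.
(Δx)² = 8.0304 − (2.6650)² = 0.92820.

0.928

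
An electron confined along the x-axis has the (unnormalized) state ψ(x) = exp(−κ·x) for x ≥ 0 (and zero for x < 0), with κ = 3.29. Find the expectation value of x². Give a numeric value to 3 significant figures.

0.0462

⟨x²⟩ = ∫ x²·|ψ|² dx / ∫|ψ|² dx (integrals over the domain).
Every integrand reduces to terms xʲ·e^(−2κx) on [0, ∞); use ∫₀^∞ xʲ·e^(−2κx) dx = j!/(2κ)^(j+1).
State is unnormalized: ∫|ψ|² dx = 0.15198, and ∫ψ*·x²·ψ dx = 0.0070202, so ⟨x²⟩ = 0.0070202 / 0.15198.
⟨x²⟩ = 0.046193.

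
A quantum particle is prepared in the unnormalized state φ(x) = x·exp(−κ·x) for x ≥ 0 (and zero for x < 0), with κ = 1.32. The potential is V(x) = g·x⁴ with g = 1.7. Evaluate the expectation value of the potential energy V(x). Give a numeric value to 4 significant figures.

12.60

⟨V⟩ = ∫ V(x)·|φ|² dx / ∫|φ|² dx.
Every integrand reduces to terms xʲ·e^(−2κx) on [0, ∞); use ∫₀^∞ xʲ·e^(−2κx) dx = j!/(2κ)^(j+1).
State is unnormalized: ∫|φ|² dx = 0.10870, and ∫φ*·V(x)·φ dx = 1.3695, so ⟨V⟩ = 1.3695 / 0.10870.
⟨V⟩ = 12.599.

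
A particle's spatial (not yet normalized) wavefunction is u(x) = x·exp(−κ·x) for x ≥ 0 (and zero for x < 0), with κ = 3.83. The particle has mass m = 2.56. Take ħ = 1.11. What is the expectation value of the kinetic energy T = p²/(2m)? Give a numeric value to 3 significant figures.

3.53

T = −(ħ²/2m) d²/dx², so ⟨T⟩ = −(ħ²/2m) ∫ u*·u'' dx / ∫|u|² dx; with m = 2.56.
Differentiate x·exp(−κ·x) with the product rule; every integrand then reduces to terms xʲ·e^(−2κx) on [0, ∞), with ∫₀^∞ xʲ·e^(−2κx) dx = j!/(2κ)^(j+1).
State is unnormalized: ∫|u|² dx = 0.0044498, and ∫u*·(−ħ²/2m · u'') dx = 0.015708, so ⟨T⟩ = 0.015708 / 0.0044498.
⟨T⟩ = 3.5300.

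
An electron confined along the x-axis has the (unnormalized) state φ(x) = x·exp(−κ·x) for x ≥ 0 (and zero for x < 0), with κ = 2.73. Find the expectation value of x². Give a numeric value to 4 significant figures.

⟨x²⟩ = ∫ x²·|φ|² dx / ∫|φ|² dx (integrals over the domain).
Every integrand reduces to terms xʲ·e^(−2κx) on [0, ∞); use ∫₀^∞ xʲ·e^(−2κx) dx = j!/(2κ)^(j+1).
State is unnormalized: ∫|φ|² dx = 0.012287, and ∫φ*·x²·φ dx = 0.0049459, so ⟨x²⟩ = 0.0049459 / 0.012287.
⟨x²⟩ = 0.40253.

0.4025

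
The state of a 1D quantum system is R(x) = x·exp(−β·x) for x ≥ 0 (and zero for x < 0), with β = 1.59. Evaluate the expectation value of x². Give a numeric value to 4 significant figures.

1.187

⟨x²⟩ = ∫ x²·|R|² dx / ∫|R|² dx (integrals over the domain).
Every integrand reduces to terms xʲ·e^(−2βx) on [0, ∞); use ∫₀^∞ xʲ·e^(−2βx) dx = j!/(2β)^(j+1).
State is unnormalized: ∫|R|² dx = 0.062194, and ∫R*·x²·R dx = 0.073803, so ⟨x²⟩ = 0.073803 / 0.062194.
⟨x²⟩ = 1.1867.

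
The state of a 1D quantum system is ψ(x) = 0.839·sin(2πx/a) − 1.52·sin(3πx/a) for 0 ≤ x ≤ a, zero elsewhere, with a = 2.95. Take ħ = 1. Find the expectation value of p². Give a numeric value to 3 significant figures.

8.88

p² ψ = −ħ² d²ψ/dx²; ⟨p²⟩ = −ħ² ∫ ψ*·ψ'' dx / ∫|ψ|² dx.
d²/dx² sin(jπx/a) = −(jπ/a)²·sin(jπx/a); on 0 ≤ x ≤ a, ∫sin²(jπx/a) dx = a/2 and ∫sin(jπx/a)·sin(lπx/a) dx = 0 for j ≠ l, so only diagonal terms survive in ∫|ψ|² and ∫ψ·ψ″; ∫ψ·ψ′ dx = [ψ²/2] between the walls = 0.
State is unnormalized: ∫|ψ|² dx = 4.4461, and ∫ψ*·(−ħ² ψ'') dx = 39.494, so ⟨p²⟩ = 39.494 / 4.4461.
⟨p²⟩ = 8.8828.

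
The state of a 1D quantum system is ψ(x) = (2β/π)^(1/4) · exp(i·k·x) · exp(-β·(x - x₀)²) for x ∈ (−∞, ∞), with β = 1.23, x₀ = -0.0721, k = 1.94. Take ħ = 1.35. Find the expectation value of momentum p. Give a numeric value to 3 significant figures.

2.62

p ψ = −iħ dψ/dx; then ⟨p⟩ = ∫ ψ*·(pψ) dx.
Gaussian moments (u = x − x₀): ∫u^(2j)·e^(−2βu²) du = (2j−1)!!/(4β)^j · √(π/(2β)), odd powers integrate to 0; here √(π/(2β)) = 1.1301. Derivatives: ψ′ = (ik − 2βu)·ψ, ψ″ = ((ik − 2βu)² − 2β)·ψ; the odd-in-u pieces drop out.
⟨p⟩ = 2.6190.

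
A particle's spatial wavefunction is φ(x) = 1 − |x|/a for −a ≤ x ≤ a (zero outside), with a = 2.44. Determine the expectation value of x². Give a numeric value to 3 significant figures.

0.595

⟨x²⟩ = ∫ x²·|φ|² dx / ∫|φ|² dx (integrals over the domain).
φ is even, so ∫ over [−a, a] = 2∫₀ᵃ with φ = 1 − x/a there: ∫₀ᵃ (1 − x/a)² dx = a/3, ∫₀ᵃ x²(1 − x/a)² dx = a³/30, ∫₀ᵃ x⁴(1 − x/a)² dx = a⁵/105.
State is unnormalized: ∫|φ|² dx = 1.6267, and ∫φ*·x²·φ dx = 0.96845, so ⟨x²⟩ = 0.96845 / 1.6267.
⟨x²⟩ = 0.59536.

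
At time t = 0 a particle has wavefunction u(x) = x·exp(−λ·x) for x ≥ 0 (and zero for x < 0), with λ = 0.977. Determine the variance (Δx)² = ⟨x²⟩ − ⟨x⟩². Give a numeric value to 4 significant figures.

Compute ⟨x⟩ and ⟨x²⟩ separately, then (Δx)² = ⟨x²⟩ − ⟨x⟩².
Every integrand reduces to terms xʲ·e^(−2λx) on [0, ∞); use ∫₀^∞ xʲ·e^(−2λx) dx = j!/(2λ)^(j+1).
Normalization: ∫|u|² dx = 0.26808.
⟨x⟩ = 1.5353 and ⟨x²⟩ = 3.1429.
(Δx)² = 3.1429 − (1.5353)² = 0.78573.

0.7857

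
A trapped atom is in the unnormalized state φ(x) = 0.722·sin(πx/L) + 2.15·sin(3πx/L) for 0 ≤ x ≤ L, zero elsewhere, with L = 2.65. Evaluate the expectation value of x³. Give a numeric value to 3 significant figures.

⟨x³⟩ = ∫ x³·|φ|² dx / ∫|φ|² dx (integrals over the domain).
On 0 ≤ x ≤ L (j ≠ l): ∫sin²(jπx/L) dx = L/2, ∫sin(jπx/L)·sin(lπx/L) dx = 0; diagonal moments ∫x·sin²(jπx/L) dx = L²/4, ∫x²·sin²(jπx/L) dx = L³·(1/6 − 1/(4j²π²)); cross terms ∫x·sin(jπx/L)·sin(lπx/L) dx = 0 for j + l even and −4jlL²/(π²(j² − l²)²) for j + l odd, ∫x²·sin(jπx/L)·sin(lπx/L) dx = (−1)^(j+l)·4jlL³/(π²(j² − l²)²); higher powers the same way via product-to-sum and parts.
State is unnormalized: ∫|φ|² dx = 6.8155, and ∫φ*·x³·φ dx = 34.132, so ⟨x³⟩ = 34.132 / 6.8155.
⟨x³⟩ = 5.0080.

5.01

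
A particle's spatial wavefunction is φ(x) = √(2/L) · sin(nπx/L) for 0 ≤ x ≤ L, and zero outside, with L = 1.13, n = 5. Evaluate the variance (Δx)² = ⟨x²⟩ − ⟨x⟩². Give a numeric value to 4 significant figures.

Compute ⟨x⟩ and ⟨x²⟩ separately, then (Δx)² = ⟨x²⟩ − ⟨x⟩².
With sin²θ = (1 − cos2θ)/2 on 0 ≤ x ≤ L: ∫sin²(nπx/L) dx = L/2, ∫x·sin²(nπx/L) dx = L²/4, ∫x²·sin²(nπx/L) dx = L³·(1/6 − 1/(4n²π²)); higher powers xᵏ the same way, integrating xᵏ·cos(2nπx/L) by parts.
⟨x⟩ = 0.56500 and ⟨x²⟩ = 0.42305.
(Δx)² = 0.42305 − (0.56500)² = 0.10382.

0.1038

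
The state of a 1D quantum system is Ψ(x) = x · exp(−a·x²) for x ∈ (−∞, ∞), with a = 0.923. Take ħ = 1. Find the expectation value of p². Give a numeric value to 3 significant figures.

2.77

p² Ψ = −ħ² d²Ψ/dx²; ⟨p²⟩ = −ħ² ∫ Ψ*·Ψ'' dx / ∫|Ψ|² dx.
Expand each integrand as polynomial × e^(−2ax²) and use ∫x^(2j)·e^(−2ax²) dx = (2j−1)!!/(4a)^j · √(π/(2a)), odd powers → 0; here √(π/(2a)) = 1.3045. Differentiate with the product rule, d/dx e^(−ax²) = −2ax·e^(−ax²).
State is unnormalized: ∫|Ψ|² dx = 0.35334, and ∫Ψ*·(−ħ² Ψ'') dx = 0.97841, so ⟨p²⟩ = 0.97841 / 0.35334.
⟨p²⟩ = 2.7690.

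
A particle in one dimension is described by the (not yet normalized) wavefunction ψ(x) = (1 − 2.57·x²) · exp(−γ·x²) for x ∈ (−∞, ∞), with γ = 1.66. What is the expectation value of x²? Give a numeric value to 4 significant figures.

⟨x²⟩ = ∫ x²·|ψ|² dx / ∫|ψ|² dx (integrals over the domain).
Expand each integrand as polynomial × e^(−2γx²) and use ∫x^(2j)·e^(−2γx²) dx = (2j−1)!!/(4γ)^j · √(π/(2γ)), odd powers → 0; here √(π/(2γ)) = 0.97276.
State is unnormalized: ∫|ψ|² dx = 0.65693, and ∫ψ*·x²·ψ dx = 0.13548, so ⟨x²⟩ = 0.13548 / 0.65693.
⟨x²⟩ = 0.20624.

0.2062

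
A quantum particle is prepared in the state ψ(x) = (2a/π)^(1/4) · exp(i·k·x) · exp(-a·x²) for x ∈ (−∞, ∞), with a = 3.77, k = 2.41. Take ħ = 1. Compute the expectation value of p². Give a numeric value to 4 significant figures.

9.578

p² ψ = −ħ² d²ψ/dx²; ⟨p²⟩ = −ħ² ∫ ψ*·ψ'' dx.
Gaussian moments: ∫x^(2j)·e^(−2ax²) dx = (2j−1)!!/(4a)^j · √(π/(2a)), odd powers integrate to 0; here √(π/(2a)) = 0.64549. Derivatives: ψ′ = (ik − 2ax)·ψ, ψ″ = ((ik − 2ax)² − 2a)·ψ; the odd-in-x pieces drop out.
⟨p²⟩ = 9.5781.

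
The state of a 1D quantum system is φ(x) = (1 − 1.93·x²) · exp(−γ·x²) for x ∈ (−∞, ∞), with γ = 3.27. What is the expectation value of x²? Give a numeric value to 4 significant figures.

⟨x²⟩ = ∫ x²·|φ|² dx / ∫|φ|² dx (integrals over the domain).
Expand each integrand as polynomial × e^(−2γx²) and use ∫x^(2j)·e^(−2γx²) dx = (2j−1)!!/(4γ)^j · √(π/(2γ)), odd powers → 0; here √(π/(2γ)) = 0.69308.
State is unnormalized: ∫|φ|² dx = 0.53382, and ∫φ*·x²·φ dx = 0.023382, so ⟨x²⟩ = 0.023382 / 0.53382.
⟨x²⟩ = 0.043800.

0.04380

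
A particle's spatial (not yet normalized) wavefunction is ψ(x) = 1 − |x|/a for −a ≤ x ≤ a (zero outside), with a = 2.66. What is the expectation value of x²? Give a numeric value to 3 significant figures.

⟨x²⟩ = ∫ x²·|ψ|² dx / ∫|ψ|² dx (integrals over the domain).
ψ is even, so ∫ over [−a, a] = 2∫₀ᵃ with ψ = 1 − x/a there: ∫₀ᵃ (1 − x/a)² dx = a/3, ∫₀ᵃ x²(1 − x/a)² dx = a³/30, ∫₀ᵃ x⁴(1 − x/a)² dx = a⁵/105.
State is unnormalized: ∫|ψ|² dx = 1.7733, and ∫ψ*·x²·ψ dx = 1.2547, so ⟨x²⟩ = 1.2547 / 1.7733.
⟨x²⟩ = 0.70756.

0.708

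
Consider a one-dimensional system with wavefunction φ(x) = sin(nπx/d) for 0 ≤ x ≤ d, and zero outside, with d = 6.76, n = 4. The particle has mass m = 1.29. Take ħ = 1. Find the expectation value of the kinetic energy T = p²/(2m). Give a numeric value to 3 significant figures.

T = −(ħ²/2m) d²/dx², so ⟨T⟩ = −(ħ²/2m) ∫ φ*·φ'' dx / ∫|φ|² dx; with m = 1.29.
d/dx sin(nπx/d) = (nπ/d)·cos(nπx/d) and d²/dx² sin(nπx/d) = −(nπ/d)²·sin(nπx/d); on 0 ≤ x ≤ d, ∫sin²(nπx/d) dx = d/2 and ∫sin(nπx/d)·cos(nπx/d) dx = 0.
State is unnormalized: ∫|φ|² dx = 3.3800, and ∫φ*·(−ħ²/2m · φ'') dx = 4.5271, so ⟨T⟩ = 4.5271 / 3.3800.
⟨T⟩ = 1.3394.

1.34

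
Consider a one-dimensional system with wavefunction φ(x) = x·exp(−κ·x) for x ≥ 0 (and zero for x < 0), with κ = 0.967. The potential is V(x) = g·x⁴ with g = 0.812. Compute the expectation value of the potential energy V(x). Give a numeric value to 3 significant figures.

20.9

⟨V⟩ = ∫ V(x)·|φ|² dx / ∫|φ|² dx.
Every integrand reduces to terms xʲ·e^(−2κx) on [0, ∞); use ∫₀^∞ xʲ·e^(−2κx) dx = j!/(2κ)^(j+1).
State is unnormalized: ∫|φ|² dx = 0.27648, and ∫φ*·V(x)·φ dx = 5.7769, so ⟨V⟩ = 5.7769 / 0.27648.
⟨V⟩ = 20.895.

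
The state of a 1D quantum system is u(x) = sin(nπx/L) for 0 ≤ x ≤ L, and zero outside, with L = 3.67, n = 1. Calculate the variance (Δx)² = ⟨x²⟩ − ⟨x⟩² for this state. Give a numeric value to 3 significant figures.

Compute ⟨x⟩ and ⟨x²⟩ separately, then (Δx)² = ⟨x²⟩ − ⟨x⟩².
With sin²θ = (1 − cos2θ)/2 on 0 ≤ x ≤ L: ∫sin²(nπx/L) dx = L/2, ∫x·sin²(nπx/L) dx = L²/4, ∫x²·sin²(nπx/L) dx = L³·(1/6 − 1/(4n²π²)); higher powers xᵏ the same way, integrating xᵏ·cos(2nπx/L) by parts.
Normalization: ∫|u|² dx = 1.8350.
⟨x⟩ = 1.8350 and ⟨x²⟩ = 3.8073.
(Δx)² = 3.8073 − (1.8350)² = 0.44007.

0.440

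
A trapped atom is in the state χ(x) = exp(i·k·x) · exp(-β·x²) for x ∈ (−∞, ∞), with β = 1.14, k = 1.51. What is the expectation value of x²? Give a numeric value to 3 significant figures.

⟨x²⟩ = ∫ x²·|χ|² dx / ∫|χ|² dx (integrals over the domain).
Gaussian moments: ∫x^(2j)·e^(−2βx²) dx = (2j−1)!!/(4β)^j · √(π/(2β)), odd powers integrate to 0; here √(π/(2β)) = 1.1738.
State is unnormalized: ∫|χ|² dx = 1.1738, and ∫χ*·x²·χ dx = 0.25742, so ⟨x²⟩ = 0.25742 / 1.1738.
⟨x²⟩ = 0.21930.

0.219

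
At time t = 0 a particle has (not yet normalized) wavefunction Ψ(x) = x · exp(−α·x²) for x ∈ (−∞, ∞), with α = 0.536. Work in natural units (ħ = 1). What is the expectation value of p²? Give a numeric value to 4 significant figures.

1.608

p² Ψ = −ħ² d²Ψ/dx²; ⟨p²⟩ = −ħ² ∫ Ψ*·Ψ'' dx / ∫|Ψ|² dx.
Expand each integrand as polynomial × e^(−2αx²) and use ∫x^(2j)·e^(−2αx²) dx = (2j−1)!!/(4α)^j · √(π/(2α)), odd powers → 0; here √(π/(2α)) = 1.7119. Differentiate with the product rule, d/dx e^(−αx²) = −2αx·e^(−αx²).
State is unnormalized: ∫|Ψ|² dx = 0.79846, and ∫Ψ*·(−ħ² Ψ'') dx = 1.2839, so ⟨p²⟩ = 1.2839 / 0.79846.
⟨p²⟩ = 1.6080.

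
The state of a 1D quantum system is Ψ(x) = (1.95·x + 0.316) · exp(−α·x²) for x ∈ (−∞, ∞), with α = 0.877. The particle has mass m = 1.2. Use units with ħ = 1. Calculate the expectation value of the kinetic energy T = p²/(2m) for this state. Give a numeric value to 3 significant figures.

1.03

T = −(ħ²/2m) d²/dx², so ⟨T⟩ = −(ħ²/2m) ∫ Ψ*·Ψ'' dx / ∫|Ψ|² dx; with m = 1.2.
Expand each integrand as polynomial × e^(−2αx²) and use ∫x^(2j)·e^(−2αx²) dx = (2j−1)!!/(4α)^j · √(π/(2α)), odd powers → 0; here √(π/(2α)) = 1.3383. Differentiate with the product rule, d/dx e^(−αx²) = −2αx·e^(−αx²).
State is unnormalized: ∫|Ψ|² dx = 1.5843, and ∫Ψ*·(−ħ²/2m · Ψ'') dx = 1.6391, so ⟨T⟩ = 1.6391 / 1.5843.
⟨T⟩ = 1.0346.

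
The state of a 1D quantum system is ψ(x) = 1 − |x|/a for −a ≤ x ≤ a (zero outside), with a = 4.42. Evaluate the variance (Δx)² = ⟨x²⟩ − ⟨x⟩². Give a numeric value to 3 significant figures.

Compute ⟨x⟩ and ⟨x²⟩ separately, then (Δx)² = ⟨x²⟩ − ⟨x⟩².
ψ is even, so ∫ over [−a, a] = 2∫₀ᵃ with ψ = 1 − x/a there: ∫₀ᵃ (1 − x/a)² dx = a/3, ∫₀ᵃ x²(1 − x/a)² dx = a³/30, ∫₀ᵃ x⁴(1 − x/a)² dx = a⁵/105.
Normalization: ∫|ψ|² dx = 2.9467.
⟨x⟩ = 0.0000 and ⟨x²⟩ = 1.9536.
(Δx)² = 1.9536 − (0.0000)² = 1.9536.

1.95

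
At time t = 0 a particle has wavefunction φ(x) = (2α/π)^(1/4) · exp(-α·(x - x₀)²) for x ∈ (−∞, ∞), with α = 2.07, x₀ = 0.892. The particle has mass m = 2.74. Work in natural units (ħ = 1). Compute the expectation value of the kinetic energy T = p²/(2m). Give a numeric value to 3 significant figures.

0.378

T = −(ħ²/2m) d²/dx², so ⟨T⟩ = −(ħ²/2m) ∫ φ*·φ'' dx; with m = 2.74.
Gaussian moments (u = x − x₀): ∫u^(2j)·e^(−2αu²) du = (2j−1)!!/(4α)^j · √(π/(2α)), odd powers integrate to 0; here √(π/(2α)) = 0.87111. Derivatives: d/dx e^(−αu²) = −2αu·e^(−αu²), d²/dx² e^(−αu²) = (4α²u² − 2α)·e^(−αu²).
⟨T⟩ = 0.37774.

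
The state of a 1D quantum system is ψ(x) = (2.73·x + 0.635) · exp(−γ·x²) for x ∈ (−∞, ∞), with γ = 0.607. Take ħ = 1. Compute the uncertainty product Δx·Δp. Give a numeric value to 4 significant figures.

Δx = √(⟨x²⟩−⟨x⟩²), Δp = √(⟨p²⟩−⟨p⟩²).
Expand each integrand as polynomial × e^(−2γx²) and use ∫x^(2j)·e^(−2γx²) dx = (2j−1)!!/(4γ)^j · √(π/(2γ)), odd powers → 0; here √(π/(2γ)) = 1.6087. Differentiate with the product rule, d/dx e^(−γx²) = −2γx·e^(−γx²).
Normalization: ∫|ψ|² dx = 5.5866.
⟨x⟩ = 0.41119, ⟨x²⟩ = 1.1399 ⇒ Δx = 0.98533.
⟨p⟩ = 0.0000, ⟨p²⟩ = 1.6800 ⇒ Δp = 1.2962.
Δx·Δp = 1.2771.

1.277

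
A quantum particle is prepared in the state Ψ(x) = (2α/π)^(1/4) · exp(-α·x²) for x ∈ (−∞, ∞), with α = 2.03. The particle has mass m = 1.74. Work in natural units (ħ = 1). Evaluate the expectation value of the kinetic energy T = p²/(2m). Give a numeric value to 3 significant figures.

0.583

T = −(ħ²/2m) d²/dx², so ⟨T⟩ = −(ħ²/2m) ∫ Ψ*·Ψ'' dx; with m = 1.74.
Gaussian moments: ∫x^(2j)·e^(−2αx²) dx = (2j−1)!!/(4α)^j · √(π/(2α)), odd powers integrate to 0; here √(π/(2α)) = 0.87965. Derivatives: d/dx e^(−αx²) = −2αx·e^(−αx²), d²/dx² e^(−αx²) = (4α²x² − 2α)·e^(−αx²).
⟨T⟩ = 0.58333.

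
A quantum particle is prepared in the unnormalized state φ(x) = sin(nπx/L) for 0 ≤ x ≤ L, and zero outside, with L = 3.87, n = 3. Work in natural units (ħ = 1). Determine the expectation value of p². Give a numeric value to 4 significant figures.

5.931

p² φ = −ħ² d²φ/dx²; ⟨p²⟩ = −ħ² ∫ φ*·φ'' dx / ∫|φ|² dx.
d/dx sin(nπx/L) = (nπ/L)·cos(nπx/L) and d²/dx² sin(nπx/L) = −(nπ/L)²·sin(nπx/L); on 0 ≤ x ≤ L, ∫sin²(nπx/L) dx = L/2 and ∫sin(nπx/L)·cos(nπx/L) dx = 0.
State is unnormalized: ∫|φ|² dx = 1.9350, and ∫φ*·(−ħ² φ'') dx = 11.476, so ⟨p²⟩ = 11.476 / 1.9350.
⟨p²⟩ = 5.9309.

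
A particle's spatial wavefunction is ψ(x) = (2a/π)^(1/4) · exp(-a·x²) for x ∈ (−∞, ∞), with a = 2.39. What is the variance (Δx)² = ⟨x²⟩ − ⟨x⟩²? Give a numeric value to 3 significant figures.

Compute ⟨x⟩ and ⟨x²⟩ separately, then (Δx)² = ⟨x²⟩ − ⟨x⟩².
Gaussian moments: ∫x^(2j)·e^(−2ax²) dx = (2j−1)!!/(4a)^j · √(π/(2a)), odd powers integrate to 0; here √(π/(2a)) = 0.81070.
⟨x⟩ = 0.0000 and ⟨x²⟩ = 0.10460.
(Δx)² = 0.10460 − (0.0000)² = 0.10460.

0.105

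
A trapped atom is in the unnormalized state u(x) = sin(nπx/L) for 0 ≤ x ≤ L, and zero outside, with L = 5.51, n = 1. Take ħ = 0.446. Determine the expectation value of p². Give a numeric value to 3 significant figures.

0.0647

p² u = −ħ² d²u/dx²; ⟨p²⟩ = −ħ² ∫ u*·u'' dx / ∫|u|² dx.
d/dx sin(nπx/L) = (nπ/L)·cos(nπx/L) and d²/dx² sin(nπx/L) = −(nπ/L)²·sin(nπx/L); on 0 ≤ x ≤ L, ∫sin²(nπx/L) dx = L/2 and ∫sin(nπx/L)·cos(nπx/L) dx = 0.
State is unnormalized: ∫|u|² dx = 2.7550, and ∫u*·(−ħ² u'') dx = 0.17815, so ⟨p²⟩ = 0.17815 / 2.7550.
⟨p²⟩ = 0.064665.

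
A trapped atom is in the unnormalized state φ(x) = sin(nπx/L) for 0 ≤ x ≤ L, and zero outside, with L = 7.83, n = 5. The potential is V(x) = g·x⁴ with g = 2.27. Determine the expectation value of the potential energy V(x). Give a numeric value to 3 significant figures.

1.67e+03

⟨V⟩ = ∫ V(x)·|φ|² dx / ∫|φ|² dx.
With sin²θ = (1 − cos2θ)/2 on 0 ≤ x ≤ L: ∫sin²(nπx/L) dx = L/2, ∫x·sin²(nπx/L) dx = L²/4, ∫x²·sin²(nπx/L) dx = L³·(1/6 − 1/(4n²π²)); higher powers xᵏ the same way, integrating xᵏ·cos(2nπx/L) by parts.
State is unnormalized: ∫|φ|² dx = 3.9150, and ∫φ*·V(x)·φ dx = 6546.3, so ⟨V⟩ = 6546.3 / 3.9150.
⟨V⟩ = 1672.1.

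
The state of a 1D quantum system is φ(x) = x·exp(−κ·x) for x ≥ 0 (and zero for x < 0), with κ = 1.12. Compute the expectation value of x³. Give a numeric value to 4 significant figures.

5.338

⟨x³⟩ = ∫ x³·|φ|² dx / ∫|φ|² dx (integrals over the domain).
Every integrand reduces to terms xʲ·e^(−2κx) on [0, ∞); use ∫₀^∞ xʲ·e^(−2κx) dx = j!/(2κ)^(j+1).
State is unnormalized: ∫|φ|² dx = 0.17795, and ∫φ*·x³·φ dx = 0.94993, so ⟨x³⟩ = 0.94993 / 0.17795.
⟨x³⟩ = 5.3384.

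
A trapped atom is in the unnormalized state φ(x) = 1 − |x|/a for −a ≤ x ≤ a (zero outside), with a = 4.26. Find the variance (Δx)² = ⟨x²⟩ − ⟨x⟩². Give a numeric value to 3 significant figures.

Compute ⟨x⟩ and ⟨x²⟩ separately, then (Δx)² = ⟨x²⟩ − ⟨x⟩².
φ is even, so ∫ over [−a, a] = 2∫₀ᵃ with φ = 1 − x/a there: ∫₀ᵃ (1 − x/a)² dx = a/3, ∫₀ᵃ x²(1 − x/a)² dx = a³/30, ∫₀ᵃ x⁴(1 − x/a)² dx = a⁵/105.
Normalization: ∫|φ|² dx = 2.8400.
⟨x⟩ = 0.0000 and ⟨x²⟩ = 1.8148.
(Δx)² = 1.8148 − (0.0000)² = 1.8148.

1.81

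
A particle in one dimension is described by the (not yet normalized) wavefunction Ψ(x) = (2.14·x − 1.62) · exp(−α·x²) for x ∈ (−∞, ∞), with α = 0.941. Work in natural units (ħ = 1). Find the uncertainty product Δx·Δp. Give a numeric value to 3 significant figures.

0.560

Δx = √(⟨x²⟩−⟨x⟩²), Δp = √(⟨p²⟩−⟨p⟩²).
Expand each integrand as polynomial × e^(−2αx²) and use ∫x^(2j)·e^(−2αx²) dx = (2j−1)!!/(4α)^j · √(π/(2α)), odd powers → 0; here √(π/(2α)) = 1.2920. Differentiate with the product rule, d/dx e^(−αx²) = −2αx·e^(−αx²).
Normalization: ∫|Ψ|² dx = 4.9627.
⟨x⟩ = -0.47957, ⟨x²⟩ = 0.43398 ⇒ Δx = 0.45165.
⟨p⟩ = 0.0000, ⟨p²⟩ = 1.5371 ⇒ Δp = 1.2398.
Δx·Δp = 0.55997.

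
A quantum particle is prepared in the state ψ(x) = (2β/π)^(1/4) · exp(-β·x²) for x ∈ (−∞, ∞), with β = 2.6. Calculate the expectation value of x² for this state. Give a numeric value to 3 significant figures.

⟨x²⟩ = ∫ x²·|ψ|² dx (integrals over the domain).
Gaussian moments: ∫x^(2j)·e^(−2βx²) dx = (2j−1)!!/(4β)^j · √(π/(2β)), odd powers integrate to 0; here √(π/(2β)) = 0.77727.
⟨x²⟩ = 0.096154.

0.0962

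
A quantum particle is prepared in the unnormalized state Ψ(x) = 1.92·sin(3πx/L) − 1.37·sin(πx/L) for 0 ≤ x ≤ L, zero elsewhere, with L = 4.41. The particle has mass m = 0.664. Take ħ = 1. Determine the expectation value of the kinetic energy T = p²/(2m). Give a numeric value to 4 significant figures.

T = −(ħ²/2m) d²/dx², so ⟨T⟩ = −(ħ²/2m) ∫ Ψ*·Ψ'' dx / ∫|Ψ|² dx; with m = 0.664.
d²/dx² sin(jπx/L) = −(jπ/L)²·sin(jπx/L); on 0 ≤ x ≤ L, ∫sin²(jπx/L) dx = L/2 and ∫sin(jπx/L)·sin(lπx/L) dx = 0 for j ≠ l, so only diagonal terms survive in ∫|Ψ|² and ∫Ψ·Ψ″; ∫Ψ·Ψ′ dx = [Ψ²/2] between the walls = 0.
State is unnormalized: ∫|Ψ|² dx = 12.267, and ∫Ψ*·(−ħ²/2m · Ψ'') dx = 29.538, so ⟨T⟩ = 29.538 / 12.267.
⟨T⟩ = 2.4079.

2.408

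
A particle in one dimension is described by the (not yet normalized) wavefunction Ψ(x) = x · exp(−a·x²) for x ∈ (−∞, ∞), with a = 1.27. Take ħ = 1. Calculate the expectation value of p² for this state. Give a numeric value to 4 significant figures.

3.810

p² Ψ = −ħ² d²Ψ/dx²; ⟨p²⟩ = −ħ² ∫ Ψ*·Ψ'' dx / ∫|Ψ|² dx.
Expand each integrand as polynomial × e^(−2ax²) and use ∫x^(2j)·e^(−2ax²) dx = (2j−1)!!/(4a)^j · √(π/(2a)), odd powers → 0; here √(π/(2a)) = 1.1121. Differentiate with the product rule, d/dx e^(−ax²) = −2ax·e^(−ax²).
State is unnormalized: ∫|Ψ|² dx = 0.21892, and ∫Ψ*·(−ħ² Ψ'') dx = 0.83410, so ⟨p²⟩ = 0.83410 / 0.21892.
⟨p²⟩ = 3.8100.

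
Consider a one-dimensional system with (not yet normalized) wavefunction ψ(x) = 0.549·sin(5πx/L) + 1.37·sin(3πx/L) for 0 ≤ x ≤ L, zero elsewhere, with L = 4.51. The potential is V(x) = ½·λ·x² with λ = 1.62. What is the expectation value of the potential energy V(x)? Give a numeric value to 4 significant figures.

⟨V⟩ = ∫ V(x)·|ψ|² dx / ∫|ψ|² dx.
On 0 ≤ x ≤ L (j ≠ l): ∫sin²(jπx/L) dx = L/2, ∫sin(jπx/L)·sin(lπx/L) dx = 0; diagonal moments ∫x·sin²(jπx/L) dx = L²/4, ∫x²·sin²(jπx/L) dx = L³·(1/6 − 1/(4j²π²)); cross terms ∫x·sin(jπx/L)·sin(lπx/L) dx = 0 for j + l even and −4jlL²/(π²(j² − l²)²) for j + l odd, ∫x²·sin(jπx/L)·sin(lπx/L) dx = (−1)^(j+l)·4jlL³/(π²(j² − l²)²); higher powers the same way via product-to-sum and parts.
State is unnormalized: ∫|ψ|² dx = 4.9121, and ∫ψ*·V(x)·ψ dx = 29.215, so ⟨V⟩ = 29.215 / 4.9121.
⟨V⟩ = 5.9477.

5.948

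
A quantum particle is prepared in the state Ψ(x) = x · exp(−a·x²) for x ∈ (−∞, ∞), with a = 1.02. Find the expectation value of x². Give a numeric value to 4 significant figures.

⟨x²⟩ = ∫ x²·|Ψ|² dx / ∫|Ψ|² dx (integrals over the domain).
Expand each integrand as polynomial × e^(−2ax²) and use ∫x^(2j)·e^(−2ax²) dx = (2j−1)!!/(4a)^j · √(π/(2a)), odd powers → 0; here √(π/(2a)) = 1.2410.
State is unnormalized: ∫|Ψ|² dx = 0.30416, and ∫Ψ*·x²·Ψ dx = 0.22365, so ⟨x²⟩ = 0.22365 / 0.30416.
⟨x²⟩ = 0.73529.

0.7353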